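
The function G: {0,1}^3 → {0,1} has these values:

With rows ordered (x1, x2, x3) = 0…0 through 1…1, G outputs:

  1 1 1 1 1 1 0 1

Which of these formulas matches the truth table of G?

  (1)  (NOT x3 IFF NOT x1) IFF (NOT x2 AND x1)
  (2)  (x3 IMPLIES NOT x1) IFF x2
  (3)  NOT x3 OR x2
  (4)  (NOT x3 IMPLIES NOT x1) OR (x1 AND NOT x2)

4

(1) fails at (0,0,0): the formula yields 0, G is 1.
(2) fails at (0,0,0): the formula yields 0, G is 1.
(3) fails at (0,0,1): the formula yields 0, G is 1.
Only (4) survives; checking it on all 8 rows confirms it matches G.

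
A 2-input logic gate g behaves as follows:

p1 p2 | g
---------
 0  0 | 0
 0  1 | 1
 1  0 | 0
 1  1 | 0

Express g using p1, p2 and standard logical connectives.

g(p1, p2) = ¬p1 ∧ p2

1 only at (0,1): NOT p1 AND p2.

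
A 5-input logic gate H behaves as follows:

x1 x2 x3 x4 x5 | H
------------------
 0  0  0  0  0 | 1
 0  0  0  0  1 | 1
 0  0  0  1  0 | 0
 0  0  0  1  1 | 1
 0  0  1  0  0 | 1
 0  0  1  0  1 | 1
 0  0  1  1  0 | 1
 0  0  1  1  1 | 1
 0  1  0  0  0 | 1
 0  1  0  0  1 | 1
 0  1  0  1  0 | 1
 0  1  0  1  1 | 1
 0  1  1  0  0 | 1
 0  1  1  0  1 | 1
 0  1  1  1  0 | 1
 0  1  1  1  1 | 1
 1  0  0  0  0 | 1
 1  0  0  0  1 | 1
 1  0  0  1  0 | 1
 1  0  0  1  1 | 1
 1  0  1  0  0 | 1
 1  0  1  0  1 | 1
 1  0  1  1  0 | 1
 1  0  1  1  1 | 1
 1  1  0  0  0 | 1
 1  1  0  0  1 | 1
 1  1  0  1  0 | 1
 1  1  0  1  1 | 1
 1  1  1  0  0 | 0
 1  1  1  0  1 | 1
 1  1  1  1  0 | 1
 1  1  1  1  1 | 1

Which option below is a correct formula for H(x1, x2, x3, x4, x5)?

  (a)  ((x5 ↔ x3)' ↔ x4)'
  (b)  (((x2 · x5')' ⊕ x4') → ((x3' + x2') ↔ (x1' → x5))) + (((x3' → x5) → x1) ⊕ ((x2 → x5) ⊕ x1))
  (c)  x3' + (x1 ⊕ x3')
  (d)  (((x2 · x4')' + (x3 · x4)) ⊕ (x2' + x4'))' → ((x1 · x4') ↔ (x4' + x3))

(a) fails at (0,0,0,0,0): the formula yields 0, H is 1.
(c) fails at (0,0,0,1,0): the formula yields 1, H is 0.
(d) fails at (0,0,0,0,0): the formula yields 0, H is 1.
(b) is the remaining candidate, and it agrees with H on all 32 inputs.

b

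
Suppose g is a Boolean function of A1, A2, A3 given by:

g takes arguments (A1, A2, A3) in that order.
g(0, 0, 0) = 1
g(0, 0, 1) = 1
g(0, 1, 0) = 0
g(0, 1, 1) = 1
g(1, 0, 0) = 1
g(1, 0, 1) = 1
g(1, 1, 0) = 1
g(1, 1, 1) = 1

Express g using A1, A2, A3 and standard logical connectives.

g is 0 on exactly one input, (0,1,0), whose minterm is ¬A1·A2·¬A3. So g is the negation of that single conjunction.

g(A1, A2, A3) = ((A1' · A2) · A3')'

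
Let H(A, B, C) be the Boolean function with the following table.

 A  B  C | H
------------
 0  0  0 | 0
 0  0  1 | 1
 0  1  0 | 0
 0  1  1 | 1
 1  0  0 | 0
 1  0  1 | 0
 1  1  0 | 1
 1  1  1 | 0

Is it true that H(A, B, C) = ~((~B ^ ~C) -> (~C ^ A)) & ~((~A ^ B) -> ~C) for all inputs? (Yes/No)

Check the formula against H row by row:
  A=0, B=0, C=0: formula gives 0, H = 0 ✓
  A=0, B=0, C=1: formula gives 1, H = 1 ✓
  A=0, B=1, C=0: formula gives 0, H = 0 ✓
  A=0, B=1, C=1: formula gives 0, but H = 1 ✗
A single disagreement suffices: at (0,1,1) they differ, so the formula does not compute H.

No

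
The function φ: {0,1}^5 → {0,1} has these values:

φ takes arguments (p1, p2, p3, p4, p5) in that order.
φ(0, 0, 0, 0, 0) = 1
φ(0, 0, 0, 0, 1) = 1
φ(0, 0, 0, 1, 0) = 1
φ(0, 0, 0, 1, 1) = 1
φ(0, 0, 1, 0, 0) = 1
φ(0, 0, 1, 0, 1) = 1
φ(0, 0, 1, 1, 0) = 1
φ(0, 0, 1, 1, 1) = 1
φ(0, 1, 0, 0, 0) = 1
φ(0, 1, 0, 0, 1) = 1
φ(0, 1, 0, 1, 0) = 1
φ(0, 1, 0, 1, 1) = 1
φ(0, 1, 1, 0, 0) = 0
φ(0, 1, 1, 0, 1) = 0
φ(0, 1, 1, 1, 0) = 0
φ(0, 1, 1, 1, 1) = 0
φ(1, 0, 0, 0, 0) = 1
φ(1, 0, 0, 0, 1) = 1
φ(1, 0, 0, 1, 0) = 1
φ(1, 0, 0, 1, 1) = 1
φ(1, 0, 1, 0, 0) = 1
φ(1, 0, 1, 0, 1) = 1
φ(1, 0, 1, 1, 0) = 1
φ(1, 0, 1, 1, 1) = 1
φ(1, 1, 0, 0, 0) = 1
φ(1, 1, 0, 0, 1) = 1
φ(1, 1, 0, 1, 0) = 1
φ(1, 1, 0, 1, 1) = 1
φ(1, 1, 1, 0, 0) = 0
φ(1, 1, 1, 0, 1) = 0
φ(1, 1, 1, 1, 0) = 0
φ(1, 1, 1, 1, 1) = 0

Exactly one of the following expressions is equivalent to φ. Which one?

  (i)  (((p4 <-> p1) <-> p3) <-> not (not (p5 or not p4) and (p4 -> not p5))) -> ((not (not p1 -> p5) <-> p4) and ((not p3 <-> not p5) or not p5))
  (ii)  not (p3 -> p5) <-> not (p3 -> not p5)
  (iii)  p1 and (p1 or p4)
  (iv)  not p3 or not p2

iv

(i) fails at (0,0,0,1,1): the formula yields 0, φ is 1.
(ii) fails at (0,0,1,0,0): the formula yields 0, φ is 1.
(iii) fails at (0,0,0,0,0): the formula yields 0, φ is 1.
(iv) is the remaining candidate, and it agrees with φ on all 32 inputs.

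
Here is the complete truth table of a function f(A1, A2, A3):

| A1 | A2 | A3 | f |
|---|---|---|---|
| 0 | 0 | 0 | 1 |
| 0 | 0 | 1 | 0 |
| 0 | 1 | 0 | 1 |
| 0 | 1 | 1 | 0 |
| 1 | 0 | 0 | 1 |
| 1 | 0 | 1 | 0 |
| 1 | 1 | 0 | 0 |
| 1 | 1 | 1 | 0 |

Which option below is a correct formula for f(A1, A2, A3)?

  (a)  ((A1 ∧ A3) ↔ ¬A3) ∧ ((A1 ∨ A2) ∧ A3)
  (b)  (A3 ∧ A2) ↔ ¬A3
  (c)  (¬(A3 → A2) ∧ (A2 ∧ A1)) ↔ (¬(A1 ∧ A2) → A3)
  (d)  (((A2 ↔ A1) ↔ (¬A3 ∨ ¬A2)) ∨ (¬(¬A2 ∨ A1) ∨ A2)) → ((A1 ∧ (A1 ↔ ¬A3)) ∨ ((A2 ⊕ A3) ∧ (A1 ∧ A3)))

(a) disagrees with f on (0,0,0) (formula → 0, table → 1); rule it out.
(b) disagrees with f on (0,0,0) (formula → 0, table → 1); rule it out.
(d) disagrees with f on (0,0,0) (formula → 0, table → 1); rule it out.
That leaves (c). Evaluating it on every row reproduces the table of f exactly.

c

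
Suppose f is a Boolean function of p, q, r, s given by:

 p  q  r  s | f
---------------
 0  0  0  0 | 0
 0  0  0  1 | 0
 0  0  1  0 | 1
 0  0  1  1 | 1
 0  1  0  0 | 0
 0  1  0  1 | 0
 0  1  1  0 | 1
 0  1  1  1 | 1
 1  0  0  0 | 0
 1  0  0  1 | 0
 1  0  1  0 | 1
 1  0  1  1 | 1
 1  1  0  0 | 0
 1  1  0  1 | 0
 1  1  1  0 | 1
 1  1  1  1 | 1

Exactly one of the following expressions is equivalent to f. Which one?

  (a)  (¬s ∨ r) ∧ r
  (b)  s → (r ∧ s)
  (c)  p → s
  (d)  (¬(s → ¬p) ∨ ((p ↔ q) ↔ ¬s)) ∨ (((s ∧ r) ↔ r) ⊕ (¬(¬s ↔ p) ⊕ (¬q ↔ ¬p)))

(b): at (0,0,0,0) it gives 1, but f = 0 — eliminated.
(c): at (0,0,0,0) it gives 1, but f = 0 — eliminated.
(d): at (0,0,0,0) it gives 1, but f = 0 — eliminated.
That leaves (a). Evaluating it on every row reproduces the table of f exactly.

a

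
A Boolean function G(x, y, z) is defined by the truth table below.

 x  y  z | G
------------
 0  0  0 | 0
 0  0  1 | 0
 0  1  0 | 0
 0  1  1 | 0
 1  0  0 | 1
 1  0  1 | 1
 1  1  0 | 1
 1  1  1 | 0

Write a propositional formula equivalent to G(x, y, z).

The 1-rows are (1,0,0), (1,0,1), (1,1,0). Each contributes one minterm — x·¬y·¬z; x·¬y·z; x·y·¬z — and their disjunction is a sum-of-products form of G.

G(x, y, z) = (((x & ~y) & ~z) | ((x & ~y) & z)) | ((x & y) & ~z)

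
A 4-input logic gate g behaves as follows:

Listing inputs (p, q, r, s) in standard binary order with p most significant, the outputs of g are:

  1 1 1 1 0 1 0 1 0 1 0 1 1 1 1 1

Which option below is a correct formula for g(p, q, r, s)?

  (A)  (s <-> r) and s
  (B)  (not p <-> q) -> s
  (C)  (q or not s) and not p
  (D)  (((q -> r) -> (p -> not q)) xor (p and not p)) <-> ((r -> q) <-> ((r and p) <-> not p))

(A) fails at (0,0,0,0): the formula yields 0, g is 1.
(C) fails at (0,0,0,1): the formula yields 0, g is 1.
(D) fails at (0,0,0,0): the formula yields 0, g is 1.
Only (B) survives; checking it on all 16 rows confirms it matches g.

B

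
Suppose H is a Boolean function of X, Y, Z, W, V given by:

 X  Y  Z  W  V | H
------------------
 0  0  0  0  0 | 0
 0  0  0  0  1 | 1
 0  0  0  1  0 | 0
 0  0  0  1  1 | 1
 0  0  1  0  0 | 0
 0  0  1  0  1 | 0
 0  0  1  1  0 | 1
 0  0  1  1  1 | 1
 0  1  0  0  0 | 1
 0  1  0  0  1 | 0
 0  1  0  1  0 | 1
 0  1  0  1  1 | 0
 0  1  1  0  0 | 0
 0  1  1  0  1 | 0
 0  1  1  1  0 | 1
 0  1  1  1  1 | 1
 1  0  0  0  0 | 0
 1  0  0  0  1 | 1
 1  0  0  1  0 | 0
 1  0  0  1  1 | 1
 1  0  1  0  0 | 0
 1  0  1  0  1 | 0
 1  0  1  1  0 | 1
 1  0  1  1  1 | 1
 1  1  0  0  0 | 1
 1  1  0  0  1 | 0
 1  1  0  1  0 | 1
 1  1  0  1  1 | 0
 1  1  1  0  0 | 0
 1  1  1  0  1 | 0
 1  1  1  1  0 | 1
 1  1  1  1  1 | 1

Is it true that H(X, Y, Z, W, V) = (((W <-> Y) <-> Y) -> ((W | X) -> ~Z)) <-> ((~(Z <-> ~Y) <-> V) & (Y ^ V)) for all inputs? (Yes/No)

Yes

Check the formula against H row by row:
  X=0, Y=0, Z=0, W=0, V=0: formula gives 0, H = 0 ✓
  X=0, Y=0, Z=0, W=0, V=1: formula gives 1, H = 1 ✓
  X=0, Y=0, Z=0, W=1, V=0: formula gives 0, H = 0 ✓
  X=0, Y=0, Z=0, W=1, V=1: formula gives 1, H = 1 ✓
  …and likewise for the remaining 28 rows.
Every row agrees, so the formula is equivalent.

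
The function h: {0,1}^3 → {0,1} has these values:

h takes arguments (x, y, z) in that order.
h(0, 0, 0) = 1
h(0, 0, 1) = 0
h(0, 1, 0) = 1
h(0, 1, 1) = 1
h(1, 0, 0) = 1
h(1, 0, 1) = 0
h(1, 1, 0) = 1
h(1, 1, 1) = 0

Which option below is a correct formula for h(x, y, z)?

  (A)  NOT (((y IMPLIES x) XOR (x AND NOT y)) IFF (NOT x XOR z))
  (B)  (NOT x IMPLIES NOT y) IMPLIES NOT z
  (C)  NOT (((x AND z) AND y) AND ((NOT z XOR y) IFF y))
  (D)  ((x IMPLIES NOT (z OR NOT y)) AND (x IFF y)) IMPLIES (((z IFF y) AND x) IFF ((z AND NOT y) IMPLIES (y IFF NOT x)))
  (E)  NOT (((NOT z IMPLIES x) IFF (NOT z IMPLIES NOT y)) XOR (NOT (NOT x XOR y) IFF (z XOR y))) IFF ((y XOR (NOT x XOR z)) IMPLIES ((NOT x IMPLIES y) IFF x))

(A) fails at (0,0,0): the formula yields 0, h is 1.
(C) fails at (0,0,1): the formula yields 1, h is 0.
(D) fails at (0,0,0): the formula yields 0, h is 1.
(E) fails at (0,0,0): the formula yields 0, h is 1.
(B) is the remaining candidate, and it agrees with h on all 8 inputs.

B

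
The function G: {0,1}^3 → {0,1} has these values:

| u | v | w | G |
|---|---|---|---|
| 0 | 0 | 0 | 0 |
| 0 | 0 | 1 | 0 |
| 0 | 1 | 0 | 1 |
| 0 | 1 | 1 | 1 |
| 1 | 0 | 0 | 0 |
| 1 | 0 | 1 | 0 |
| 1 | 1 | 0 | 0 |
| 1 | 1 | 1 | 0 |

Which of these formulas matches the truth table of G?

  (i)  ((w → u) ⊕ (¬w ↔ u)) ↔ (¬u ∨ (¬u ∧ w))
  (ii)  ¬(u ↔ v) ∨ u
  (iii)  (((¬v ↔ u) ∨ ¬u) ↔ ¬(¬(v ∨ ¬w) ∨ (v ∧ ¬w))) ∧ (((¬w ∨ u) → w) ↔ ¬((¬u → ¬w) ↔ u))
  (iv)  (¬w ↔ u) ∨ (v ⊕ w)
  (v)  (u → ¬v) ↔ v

v

(i) fails at (0,0,0): the formula yields 1, G is 0.
(ii) fails at (1,0,0): the formula yields 1, G is 0.
(iii) fails at (0,1,0): the formula yields 0, G is 1.
(iv) fails at (0,0,1): the formula yields 1, G is 0.
(v) is the remaining candidate, and it agrees with G on all 8 inputs.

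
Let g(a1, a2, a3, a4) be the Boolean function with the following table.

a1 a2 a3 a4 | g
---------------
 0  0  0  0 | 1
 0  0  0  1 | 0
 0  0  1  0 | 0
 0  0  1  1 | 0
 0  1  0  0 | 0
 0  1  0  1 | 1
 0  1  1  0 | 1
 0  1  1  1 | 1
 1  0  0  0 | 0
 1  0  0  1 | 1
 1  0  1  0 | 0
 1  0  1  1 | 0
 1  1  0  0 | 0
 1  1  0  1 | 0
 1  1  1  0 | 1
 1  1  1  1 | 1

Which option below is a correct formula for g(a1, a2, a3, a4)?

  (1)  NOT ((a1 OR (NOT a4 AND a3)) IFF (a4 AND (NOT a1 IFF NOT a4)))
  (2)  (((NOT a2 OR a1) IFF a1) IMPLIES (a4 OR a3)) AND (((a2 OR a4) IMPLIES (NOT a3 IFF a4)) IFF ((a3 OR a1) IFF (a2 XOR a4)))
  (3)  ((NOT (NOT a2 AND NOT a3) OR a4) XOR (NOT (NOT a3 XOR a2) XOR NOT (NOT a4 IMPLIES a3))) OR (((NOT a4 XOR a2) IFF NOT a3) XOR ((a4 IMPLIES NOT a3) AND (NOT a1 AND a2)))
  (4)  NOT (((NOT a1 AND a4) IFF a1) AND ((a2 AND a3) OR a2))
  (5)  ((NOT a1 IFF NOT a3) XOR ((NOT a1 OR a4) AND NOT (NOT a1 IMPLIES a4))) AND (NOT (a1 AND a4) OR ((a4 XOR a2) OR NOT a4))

(1) fails at (0,0,0,0): the formula yields 0, g is 1.
(3) fails at (0,0,0,1): the formula yields 1, g is 0.
(4) fails at (0,0,0,1): the formula yields 1, g is 0.
(5) fails at (0,0,0,0): the formula yields 0, g is 1.
Only (2) survives; checking it on all 16 rows confirms it matches g.

2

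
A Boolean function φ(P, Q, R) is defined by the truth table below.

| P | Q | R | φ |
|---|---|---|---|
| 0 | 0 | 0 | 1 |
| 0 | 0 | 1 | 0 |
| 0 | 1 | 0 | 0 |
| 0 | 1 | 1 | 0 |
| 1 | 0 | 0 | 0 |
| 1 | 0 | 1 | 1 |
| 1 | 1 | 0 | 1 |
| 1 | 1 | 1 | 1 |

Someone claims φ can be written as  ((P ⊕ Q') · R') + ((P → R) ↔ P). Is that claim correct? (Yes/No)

Yes

Test each input against both φ and the formula:
  P=0, Q=0, R=0: formula gives 1, φ = 1 ✓
  P=0, Q=0, R=1: formula gives 0, φ = 0 ✓
  P=0, Q=1, R=0: formula gives 0, φ = 0 ✓
  P=0, Q=1, R=1: formula gives 0, φ = 0 ✓
  P=1, Q=0, R=0: formula gives 0, φ = 0 ✓
  …and likewise for the remaining 3 rows.
Every row agrees, so the formula is equivalent.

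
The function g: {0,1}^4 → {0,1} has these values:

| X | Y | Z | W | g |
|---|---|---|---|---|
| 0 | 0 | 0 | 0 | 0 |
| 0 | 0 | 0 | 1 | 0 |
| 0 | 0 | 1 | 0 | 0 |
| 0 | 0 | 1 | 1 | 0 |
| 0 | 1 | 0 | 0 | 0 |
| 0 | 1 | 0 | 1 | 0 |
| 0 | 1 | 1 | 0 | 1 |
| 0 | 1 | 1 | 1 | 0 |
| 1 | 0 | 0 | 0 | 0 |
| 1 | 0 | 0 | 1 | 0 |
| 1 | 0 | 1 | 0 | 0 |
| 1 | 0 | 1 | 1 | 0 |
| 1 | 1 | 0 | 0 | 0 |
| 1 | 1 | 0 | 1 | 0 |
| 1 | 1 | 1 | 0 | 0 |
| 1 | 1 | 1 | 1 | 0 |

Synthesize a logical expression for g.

Only row (0,1,1,0) gives 1. That row's minterm ¬X·Y·Z·¬W is g directly.

g(X, Y, Z, W) = ((~X & Y) & Z) & ~W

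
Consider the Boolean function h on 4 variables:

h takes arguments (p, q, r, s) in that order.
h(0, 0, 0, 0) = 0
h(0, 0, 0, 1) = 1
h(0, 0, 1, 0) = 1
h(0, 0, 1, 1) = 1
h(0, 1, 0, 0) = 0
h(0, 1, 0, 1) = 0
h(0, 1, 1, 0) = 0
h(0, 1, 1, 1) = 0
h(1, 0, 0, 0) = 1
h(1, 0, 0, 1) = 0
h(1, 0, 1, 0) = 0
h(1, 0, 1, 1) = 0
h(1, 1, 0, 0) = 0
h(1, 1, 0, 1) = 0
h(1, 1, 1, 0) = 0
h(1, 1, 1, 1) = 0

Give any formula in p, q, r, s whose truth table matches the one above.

h(p, q, r, s) = (((((¬p ∧ ¬q) ∧ ¬r) ∧ s) ∨ (((¬p ∧ ¬q) ∧ r) ∧ ¬s)) ∨ (((¬p ∧ ¬q) ∧ r) ∧ s)) ∨ (((p ∧ ¬q) ∧ ¬r) ∧ ¬s)

Collect the rows where h=1 — (0,0,0,1), (0,0,1,0), (0,0,1,1), (1,0,0,0) — and write one minterm per row: ¬p·¬q·¬r·s, ¬p·¬q·r·¬s, ¬p·¬q·r·s, p·¬q·¬r·¬s. Their union (logical OR) reproduces the table exactly.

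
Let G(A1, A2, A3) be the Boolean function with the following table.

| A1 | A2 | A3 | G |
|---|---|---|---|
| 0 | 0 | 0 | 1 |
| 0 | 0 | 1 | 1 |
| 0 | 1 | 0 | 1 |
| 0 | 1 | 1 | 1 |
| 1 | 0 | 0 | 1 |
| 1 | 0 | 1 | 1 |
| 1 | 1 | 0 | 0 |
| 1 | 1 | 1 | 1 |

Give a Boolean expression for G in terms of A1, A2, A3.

G(A1, A2, A3) = NOT ((A1 AND A2) AND NOT A3)

G is 0 on exactly one input, (1,1,0), whose minterm is A1·A2·¬A3. So G is the negation of that single conjunction.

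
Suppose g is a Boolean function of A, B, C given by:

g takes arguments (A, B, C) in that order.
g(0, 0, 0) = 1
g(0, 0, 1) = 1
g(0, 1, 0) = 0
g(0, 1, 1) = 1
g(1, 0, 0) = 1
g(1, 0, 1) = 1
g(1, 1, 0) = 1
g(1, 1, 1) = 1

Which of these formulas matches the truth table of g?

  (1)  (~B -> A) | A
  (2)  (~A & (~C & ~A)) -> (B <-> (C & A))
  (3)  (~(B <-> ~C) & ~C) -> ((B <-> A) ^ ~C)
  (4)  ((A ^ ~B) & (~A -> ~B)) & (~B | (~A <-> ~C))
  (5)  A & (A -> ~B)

(1) disagrees with g on (0,0,0) (formula → 0, table → 1); rule it out.
(3) disagrees with g on (0,0,0) (formula → 0, table → 1); rule it out.
(4) disagrees with g on (0,1,1) (formula → 0, table → 1); rule it out.
(5) disagrees with g on (0,0,0) (formula → 0, table → 1); rule it out.
Only (2) survives; checking it on all 8 rows confirms it matches g.

2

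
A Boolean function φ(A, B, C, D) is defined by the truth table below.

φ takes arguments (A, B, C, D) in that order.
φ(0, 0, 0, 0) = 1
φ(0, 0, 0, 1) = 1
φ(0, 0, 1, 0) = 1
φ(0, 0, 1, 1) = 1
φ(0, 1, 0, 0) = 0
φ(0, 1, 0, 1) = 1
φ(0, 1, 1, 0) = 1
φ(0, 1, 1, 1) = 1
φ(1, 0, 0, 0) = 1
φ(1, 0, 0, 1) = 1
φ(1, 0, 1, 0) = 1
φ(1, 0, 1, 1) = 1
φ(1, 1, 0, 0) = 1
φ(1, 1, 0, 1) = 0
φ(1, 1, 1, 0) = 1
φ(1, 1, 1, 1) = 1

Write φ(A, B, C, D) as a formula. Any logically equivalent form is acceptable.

The 0-rows are (0,1,0,0), (1,1,0,1). Take each as a conjunction (¬A·B·¬C·¬D, A·B·¬C·D), form their disjunction, and complement — that gives a formula that is 1 everywhere φ is.

φ(A, B, C, D) = ((((A' · B) · C') · D') + (((A · B) · C') · D))'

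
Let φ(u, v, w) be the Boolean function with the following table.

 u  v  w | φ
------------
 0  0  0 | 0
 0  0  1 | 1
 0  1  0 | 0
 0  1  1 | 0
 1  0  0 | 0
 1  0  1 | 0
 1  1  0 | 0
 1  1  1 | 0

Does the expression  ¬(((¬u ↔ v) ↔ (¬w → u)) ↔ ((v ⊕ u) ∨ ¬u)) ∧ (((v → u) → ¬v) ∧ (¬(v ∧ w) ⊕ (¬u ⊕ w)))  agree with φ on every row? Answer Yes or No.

Yes

Test each input against both φ and the formula:
  u=0, v=0, w=0: formula gives 0, φ = 0 ✓
  u=0, v=0, w=1: formula gives 1, φ = 1 ✓
  u=0, v=1, w=0: formula gives 0, φ = 0 ✓
  u=0, v=1, w=1: formula gives 0, φ = 0 ✓
  u=1, v=0, w=0: formula gives 0, φ = 0 ✓
  … (the remaining 3 rows also agree.)
All 8 rows match — the expression computes φ exactly.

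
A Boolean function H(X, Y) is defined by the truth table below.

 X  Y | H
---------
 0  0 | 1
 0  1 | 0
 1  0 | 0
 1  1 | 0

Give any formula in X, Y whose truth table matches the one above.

H(X, Y) = NOT (X OR Y)

The output is 1 only when every input is 0 — NOR of all inputs.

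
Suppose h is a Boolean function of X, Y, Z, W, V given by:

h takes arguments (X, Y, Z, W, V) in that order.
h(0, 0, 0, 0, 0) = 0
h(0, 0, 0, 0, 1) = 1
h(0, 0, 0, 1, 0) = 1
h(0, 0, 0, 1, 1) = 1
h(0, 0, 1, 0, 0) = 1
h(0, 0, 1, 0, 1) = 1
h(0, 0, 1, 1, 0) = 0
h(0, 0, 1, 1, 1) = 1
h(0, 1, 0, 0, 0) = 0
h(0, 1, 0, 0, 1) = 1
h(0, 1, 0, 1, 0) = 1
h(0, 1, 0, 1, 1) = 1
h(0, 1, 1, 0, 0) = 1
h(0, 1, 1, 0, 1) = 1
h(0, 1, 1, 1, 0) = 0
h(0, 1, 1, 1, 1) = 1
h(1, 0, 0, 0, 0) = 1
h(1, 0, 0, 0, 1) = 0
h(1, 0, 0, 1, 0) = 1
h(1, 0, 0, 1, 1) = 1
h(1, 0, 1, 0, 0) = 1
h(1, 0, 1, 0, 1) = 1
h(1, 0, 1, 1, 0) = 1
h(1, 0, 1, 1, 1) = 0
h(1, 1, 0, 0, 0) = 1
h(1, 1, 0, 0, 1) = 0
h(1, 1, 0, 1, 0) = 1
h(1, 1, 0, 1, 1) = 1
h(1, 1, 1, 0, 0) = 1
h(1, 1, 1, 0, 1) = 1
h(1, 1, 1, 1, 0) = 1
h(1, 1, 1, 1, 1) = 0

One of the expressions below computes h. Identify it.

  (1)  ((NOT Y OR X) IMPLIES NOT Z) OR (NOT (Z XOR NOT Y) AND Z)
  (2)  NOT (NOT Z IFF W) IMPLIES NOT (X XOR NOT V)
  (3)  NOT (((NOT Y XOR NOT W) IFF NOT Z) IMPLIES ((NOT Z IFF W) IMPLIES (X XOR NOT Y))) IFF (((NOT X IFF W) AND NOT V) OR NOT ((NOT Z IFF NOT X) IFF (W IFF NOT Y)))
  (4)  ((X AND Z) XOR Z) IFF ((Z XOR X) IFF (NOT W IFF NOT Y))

(1) fails at (0,0,0,0,0): the formula yields 1, h is 0.
(3) fails at (0,0,0,0,1): the formula yields 0, h is 1.
(4) fails at (0,0,0,0,0): the formula yields 1, h is 0.
Only (2) survives; checking it on all 32 rows confirms it matches h.

2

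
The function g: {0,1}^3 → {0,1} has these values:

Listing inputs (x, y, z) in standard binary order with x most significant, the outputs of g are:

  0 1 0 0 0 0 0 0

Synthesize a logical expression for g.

Only row (0,0,1) gives 1. That row's minterm ¬x·¬y·z is g directly.

g(x, y, z) = (NOT x AND NOT y) AND z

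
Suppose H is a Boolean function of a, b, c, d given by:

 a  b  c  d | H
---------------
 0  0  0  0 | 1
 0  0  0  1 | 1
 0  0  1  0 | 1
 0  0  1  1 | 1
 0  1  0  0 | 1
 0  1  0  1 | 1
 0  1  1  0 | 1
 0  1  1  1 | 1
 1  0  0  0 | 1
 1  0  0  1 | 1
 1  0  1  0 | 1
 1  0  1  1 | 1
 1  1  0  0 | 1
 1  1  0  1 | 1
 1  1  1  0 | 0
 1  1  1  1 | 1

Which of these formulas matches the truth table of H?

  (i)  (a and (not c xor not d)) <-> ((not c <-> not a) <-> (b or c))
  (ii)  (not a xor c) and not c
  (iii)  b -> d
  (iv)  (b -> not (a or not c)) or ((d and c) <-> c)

iv

(i) disagrees with H on (0,1,0,0) (formula → 0, table → 1); rule it out.
(ii) disagrees with H on (0,0,1,0) (formula → 0, table → 1); rule it out.
(iii) disagrees with H on (0,1,0,0) (formula → 0, table → 1); rule it out.
That leaves (iv). Evaluating it on every row reproduces the table of H exactly.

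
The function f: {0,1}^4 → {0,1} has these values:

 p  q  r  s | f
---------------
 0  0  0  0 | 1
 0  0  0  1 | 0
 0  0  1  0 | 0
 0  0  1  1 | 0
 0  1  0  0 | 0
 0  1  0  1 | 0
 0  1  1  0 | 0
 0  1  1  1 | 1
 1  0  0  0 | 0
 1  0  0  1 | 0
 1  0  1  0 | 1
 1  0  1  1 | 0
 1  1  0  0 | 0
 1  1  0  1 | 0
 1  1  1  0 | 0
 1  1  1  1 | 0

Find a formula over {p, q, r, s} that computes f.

Collect the rows where f=1 — (0,0,0,0), (0,1,1,1), (1,0,1,0) — and write one minterm per row: ¬p·¬q·¬r·¬s, ¬p·q·r·s, p·¬q·r·¬s. Their union (logical OR) reproduces the table exactly.

f(p, q, r, s) = ((((not p and not q) and not r) and not s) or (((not p and q) and r) and s)) or (((p and not q) and r) and not s)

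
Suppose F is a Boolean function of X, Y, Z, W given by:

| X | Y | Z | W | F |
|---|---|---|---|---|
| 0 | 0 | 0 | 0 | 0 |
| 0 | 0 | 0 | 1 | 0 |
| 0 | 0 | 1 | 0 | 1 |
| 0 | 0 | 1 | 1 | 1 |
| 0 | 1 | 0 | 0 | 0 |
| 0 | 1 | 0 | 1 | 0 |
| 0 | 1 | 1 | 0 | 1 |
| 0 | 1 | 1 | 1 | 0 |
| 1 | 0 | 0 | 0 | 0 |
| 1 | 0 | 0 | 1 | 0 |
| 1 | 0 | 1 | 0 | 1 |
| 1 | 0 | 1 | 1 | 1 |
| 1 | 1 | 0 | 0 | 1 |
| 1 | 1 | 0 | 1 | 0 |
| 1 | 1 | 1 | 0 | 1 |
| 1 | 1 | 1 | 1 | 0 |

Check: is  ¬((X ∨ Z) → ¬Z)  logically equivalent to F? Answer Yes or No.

Evaluate ¬((X ∨ Z) → ¬Z) on each row and compare to F:
  X=0, Y=0, Z=0, W=0: formula gives 0, F = 0 ✓
  X=0, Y=0, Z=0, W=1: formula gives 0, F = 0 ✓
  X=0, Y=0, Z=1, W=0: formula gives 1, F = 1 ✓
  X=0, Y=0, Z=1, W=1: formula gives 1, F = 1 ✓
  …
  X=0, Y=1, Z=1, W=1: formula gives 1, but F = 0 ✗
Since they disagree at (0,1,1,1), the expression is not a correct formula for F.

No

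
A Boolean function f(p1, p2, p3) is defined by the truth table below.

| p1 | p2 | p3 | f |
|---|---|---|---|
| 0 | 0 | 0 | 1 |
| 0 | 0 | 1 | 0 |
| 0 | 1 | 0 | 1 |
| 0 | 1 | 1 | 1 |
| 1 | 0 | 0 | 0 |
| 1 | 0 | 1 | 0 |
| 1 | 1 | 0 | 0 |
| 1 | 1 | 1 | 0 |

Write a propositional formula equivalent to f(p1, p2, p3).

Collect the rows where f=1 — (0,0,0), (0,1,0), (0,1,1) — and write one minterm per row: ¬p1·¬p2·¬p3, ¬p1·p2·¬p3, ¬p1·p2·p3. Their union (logical OR) reproduces the table exactly.

f(p1, p2, p3) = (((~p1 & ~p2) & ~p3) | ((~p1 & p2) & ~p3)) | ((~p1 & p2) & p3)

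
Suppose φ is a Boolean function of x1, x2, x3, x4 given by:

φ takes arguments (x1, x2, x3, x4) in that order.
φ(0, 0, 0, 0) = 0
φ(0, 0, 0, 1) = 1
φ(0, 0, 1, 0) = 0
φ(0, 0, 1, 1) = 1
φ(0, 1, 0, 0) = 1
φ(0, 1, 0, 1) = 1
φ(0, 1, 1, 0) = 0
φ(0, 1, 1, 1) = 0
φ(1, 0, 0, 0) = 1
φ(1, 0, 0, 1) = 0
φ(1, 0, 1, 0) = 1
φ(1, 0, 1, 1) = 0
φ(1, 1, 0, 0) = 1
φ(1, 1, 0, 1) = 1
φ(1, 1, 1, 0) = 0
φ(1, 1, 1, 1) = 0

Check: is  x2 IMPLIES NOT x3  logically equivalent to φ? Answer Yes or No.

Test each input against both φ and the formula:
  x1=0, x2=0, x3=0, x4=0: formula gives 1, but φ = 0 ✗
A single disagreement suffices: at (0,0,0,0) they differ, so the formula does not compute φ.

No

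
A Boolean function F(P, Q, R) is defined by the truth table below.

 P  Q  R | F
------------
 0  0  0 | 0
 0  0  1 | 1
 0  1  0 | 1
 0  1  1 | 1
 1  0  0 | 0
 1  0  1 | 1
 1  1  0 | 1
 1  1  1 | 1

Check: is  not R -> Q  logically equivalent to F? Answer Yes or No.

Evaluate not R -> Q on each row and compare to F:
  P=0, Q=0, R=0: formula gives 0, F = 0 ✓
  P=0, Q=0, R=1: formula gives 1, F = 1 ✓
  P=0, Q=1, R=0: formula gives 1, F = 1 ✓
  P=0, Q=1, R=1: formula gives 1, F = 1 ✓
  P=1, Q=0, R=0: formula gives 0, F = 0 ✓
  … (the remaining 3 rows also agree.)
Every row agrees, so the formula is equivalent.

Yes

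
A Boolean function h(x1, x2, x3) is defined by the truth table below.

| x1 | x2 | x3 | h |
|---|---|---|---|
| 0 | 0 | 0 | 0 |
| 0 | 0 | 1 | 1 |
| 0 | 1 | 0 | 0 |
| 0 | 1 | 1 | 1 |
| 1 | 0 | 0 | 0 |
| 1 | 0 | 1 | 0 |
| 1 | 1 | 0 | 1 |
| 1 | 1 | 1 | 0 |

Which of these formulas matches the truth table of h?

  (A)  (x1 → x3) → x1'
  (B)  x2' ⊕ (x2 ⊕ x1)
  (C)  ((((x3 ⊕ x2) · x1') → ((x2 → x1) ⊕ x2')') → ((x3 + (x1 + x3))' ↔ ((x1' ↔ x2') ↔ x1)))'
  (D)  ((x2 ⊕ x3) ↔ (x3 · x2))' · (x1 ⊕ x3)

(A): at (0,0,0) it gives 1, but h = 0 — eliminated.
(B): at (0,0,0) it gives 1, but h = 0 — eliminated.
(C): at (0,0,0) it gives 1, but h = 0 — eliminated.
(D) is the remaining candidate, and it agrees with h on all 8 inputs.

D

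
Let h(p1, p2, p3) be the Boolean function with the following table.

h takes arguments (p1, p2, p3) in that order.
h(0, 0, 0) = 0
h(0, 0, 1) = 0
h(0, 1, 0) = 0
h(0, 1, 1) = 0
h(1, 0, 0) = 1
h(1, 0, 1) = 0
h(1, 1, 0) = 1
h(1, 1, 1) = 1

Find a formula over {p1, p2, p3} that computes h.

The 1-rows are (1,0,0), (1,1,0), (1,1,1). Each contributes one minterm — p1·¬p2·¬p3; p1·p2·¬p3; p1·p2·p3 — and their disjunction is a sum-of-products form of h.

h(p1, p2, p3) = (((p1 AND NOT p2) AND NOT p3) OR ((p1 AND p2) AND NOT p3)) OR ((p1 AND p2) AND p3)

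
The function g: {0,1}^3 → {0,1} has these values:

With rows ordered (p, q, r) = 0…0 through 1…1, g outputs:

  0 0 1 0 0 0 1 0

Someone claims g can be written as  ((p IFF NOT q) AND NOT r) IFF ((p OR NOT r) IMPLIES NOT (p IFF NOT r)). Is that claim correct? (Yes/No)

Yes

Check the formula against g row by row:
  p=0, q=0, r=0: formula gives 0, g = 0 ✓
  p=0, q=0, r=1: formula gives 0, g = 0 ✓
  p=0, q=1, r=0: formula gives 1, g = 1 ✓
  p=0, q=1, r=1: formula gives 0, g = 0 ✓
  p=1, q=0, r=0: formula gives 0, g = 0 ✓
  …and likewise for the remaining 3 rows.
Every row agrees, so the formula is equivalent.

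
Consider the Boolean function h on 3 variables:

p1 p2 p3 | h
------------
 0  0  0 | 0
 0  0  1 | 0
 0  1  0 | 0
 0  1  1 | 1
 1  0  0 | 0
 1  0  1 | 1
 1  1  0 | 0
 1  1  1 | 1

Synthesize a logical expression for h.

h(p1, p2, p3) = (((~p1 & p2) & p3) | ((p1 & ~p2) & p3)) | ((p1 & p2) & p3)

h=1 on 3 inputs: (0,1,1), (1,0,1), (1,1,1). Reading each as a conjunction of literals (¬p1·p2·p3, p1·¬p2·p3, p1·p2·p3) and taking the OR gives the canonical DNF.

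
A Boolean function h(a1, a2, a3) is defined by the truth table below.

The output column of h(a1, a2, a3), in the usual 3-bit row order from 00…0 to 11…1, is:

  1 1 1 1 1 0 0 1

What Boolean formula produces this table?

h(a1, a2, a3) = (((a1 · a2') · a3) + ((a1 · a2) · a3'))'

h is 0 on only 2 rows — (1,0,1), (1,1,0). Writing each as a minterm (a1·¬a2·a3, a1·a2·¬a3) and OR-ing them characterizes exactly where h=0, so h is the negation of that disjunction.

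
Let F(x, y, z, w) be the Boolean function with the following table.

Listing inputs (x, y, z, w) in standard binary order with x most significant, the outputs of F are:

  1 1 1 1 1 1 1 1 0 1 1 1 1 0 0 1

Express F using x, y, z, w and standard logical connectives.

F(x, y, z, w) = ¬(((((x ∧ ¬y) ∧ ¬z) ∧ ¬w) ∨ (((x ∧ y) ∧ ¬z) ∧ w)) ∨ (((x ∧ y) ∧ z) ∧ ¬w))

There are just 3 zero rows: (1,0,0,0), (1,1,0,1), (1,1,1,0). Their minterms are x·¬y·¬z·¬w, x·y·¬z·w, x·y·z·¬w; the OR of those covers precisely the 0-outputs, and negating it yields F.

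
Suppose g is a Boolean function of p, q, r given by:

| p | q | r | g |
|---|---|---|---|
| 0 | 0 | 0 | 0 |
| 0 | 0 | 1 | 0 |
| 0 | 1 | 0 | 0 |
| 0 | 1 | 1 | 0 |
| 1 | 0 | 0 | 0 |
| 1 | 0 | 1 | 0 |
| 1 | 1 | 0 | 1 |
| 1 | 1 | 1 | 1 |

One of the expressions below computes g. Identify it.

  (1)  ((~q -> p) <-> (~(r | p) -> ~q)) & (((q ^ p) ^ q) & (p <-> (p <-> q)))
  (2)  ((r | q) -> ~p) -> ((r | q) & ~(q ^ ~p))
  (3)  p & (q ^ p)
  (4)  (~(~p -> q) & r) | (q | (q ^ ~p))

(2): at (0,1,0) it gives 1, but g = 0 — eliminated.
(3): at (1,0,0) it gives 1, but g = 0 — eliminated.
(4): at (0,0,0) it gives 1, but g = 0 — eliminated.
(1) is the remaining candidate, and it agrees with g on all 8 inputs.

1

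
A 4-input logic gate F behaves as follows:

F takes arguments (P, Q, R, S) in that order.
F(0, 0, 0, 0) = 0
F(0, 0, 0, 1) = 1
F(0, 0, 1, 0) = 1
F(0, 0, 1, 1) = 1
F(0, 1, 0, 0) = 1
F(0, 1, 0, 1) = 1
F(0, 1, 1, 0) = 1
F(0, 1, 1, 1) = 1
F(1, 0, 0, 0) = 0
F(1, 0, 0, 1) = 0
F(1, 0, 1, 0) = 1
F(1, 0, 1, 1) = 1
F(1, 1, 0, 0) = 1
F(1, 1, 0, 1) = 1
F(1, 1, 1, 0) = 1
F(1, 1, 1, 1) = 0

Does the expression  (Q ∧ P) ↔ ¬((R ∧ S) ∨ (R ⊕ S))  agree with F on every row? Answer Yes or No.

Evaluate (Q ∧ P) ↔ ¬((R ∧ S) ∨ (R ⊕ S)) on each row and compare to F:
  P=0, Q=0, R=0, S=0: formula gives 0, F = 0 ✓
  P=0, Q=0, R=0, S=1: formula gives 1, F = 1 ✓
  P=0, Q=0, R=1, S=0: formula gives 1, F = 1 ✓
  P=0, Q=0, R=1, S=1: formula gives 1, F = 1 ✓
  P=0, Q=1, R=0, S=0: formula gives 0, but F = 1 ✗
A single disagreement suffices: at (0,1,0,0) they differ, so the formula does not compute F.

No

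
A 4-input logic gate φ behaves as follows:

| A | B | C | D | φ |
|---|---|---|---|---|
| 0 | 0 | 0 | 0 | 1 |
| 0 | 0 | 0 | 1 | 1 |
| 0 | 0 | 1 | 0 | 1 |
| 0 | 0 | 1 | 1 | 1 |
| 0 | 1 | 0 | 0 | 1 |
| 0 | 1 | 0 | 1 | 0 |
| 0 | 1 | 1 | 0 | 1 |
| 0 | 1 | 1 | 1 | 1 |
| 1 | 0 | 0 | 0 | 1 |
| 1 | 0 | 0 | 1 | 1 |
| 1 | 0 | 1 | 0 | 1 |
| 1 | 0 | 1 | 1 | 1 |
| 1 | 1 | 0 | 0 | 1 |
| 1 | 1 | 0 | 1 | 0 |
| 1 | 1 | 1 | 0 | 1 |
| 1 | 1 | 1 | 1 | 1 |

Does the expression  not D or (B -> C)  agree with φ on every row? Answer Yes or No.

Yes

Test each input against both φ and the formula:
  A=0, B=0, C=0, D=0: formula gives 1, φ = 1 ✓
  A=0, B=0, C=0, D=1: formula gives 1, φ = 1 ✓
  A=0, B=0, C=1, D=0: formula gives 1, φ = 1 ✓
  A=0, B=0, C=1, D=1: formula gives 1, φ = 1 ✓
  … (the remaining 12 rows also agree.)
No disagreement on any input; they are logically equivalent.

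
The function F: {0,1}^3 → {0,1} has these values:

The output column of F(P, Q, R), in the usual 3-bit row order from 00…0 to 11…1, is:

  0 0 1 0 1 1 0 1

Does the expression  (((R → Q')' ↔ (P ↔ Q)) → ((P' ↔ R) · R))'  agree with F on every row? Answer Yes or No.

Evaluate (((R → Q')' ↔ (P ↔ Q)) → ((P' ↔ R) · R))' on each row and compare to F:
  P=0, Q=0, R=0: formula gives 0, F = 0 ✓
  P=0, Q=0, R=1: formula gives 0, F = 0 ✓
  P=0, Q=1, R=0: formula gives 1, F = 1 ✓
  P=0, Q=1, R=1: formula gives 0, F = 0 ✓
  P=1, Q=0, R=0: formula gives 1, F = 1 ✓
  …and likewise for the remaining 3 rows.
No disagreement on any input; they are logically equivalent.

Yes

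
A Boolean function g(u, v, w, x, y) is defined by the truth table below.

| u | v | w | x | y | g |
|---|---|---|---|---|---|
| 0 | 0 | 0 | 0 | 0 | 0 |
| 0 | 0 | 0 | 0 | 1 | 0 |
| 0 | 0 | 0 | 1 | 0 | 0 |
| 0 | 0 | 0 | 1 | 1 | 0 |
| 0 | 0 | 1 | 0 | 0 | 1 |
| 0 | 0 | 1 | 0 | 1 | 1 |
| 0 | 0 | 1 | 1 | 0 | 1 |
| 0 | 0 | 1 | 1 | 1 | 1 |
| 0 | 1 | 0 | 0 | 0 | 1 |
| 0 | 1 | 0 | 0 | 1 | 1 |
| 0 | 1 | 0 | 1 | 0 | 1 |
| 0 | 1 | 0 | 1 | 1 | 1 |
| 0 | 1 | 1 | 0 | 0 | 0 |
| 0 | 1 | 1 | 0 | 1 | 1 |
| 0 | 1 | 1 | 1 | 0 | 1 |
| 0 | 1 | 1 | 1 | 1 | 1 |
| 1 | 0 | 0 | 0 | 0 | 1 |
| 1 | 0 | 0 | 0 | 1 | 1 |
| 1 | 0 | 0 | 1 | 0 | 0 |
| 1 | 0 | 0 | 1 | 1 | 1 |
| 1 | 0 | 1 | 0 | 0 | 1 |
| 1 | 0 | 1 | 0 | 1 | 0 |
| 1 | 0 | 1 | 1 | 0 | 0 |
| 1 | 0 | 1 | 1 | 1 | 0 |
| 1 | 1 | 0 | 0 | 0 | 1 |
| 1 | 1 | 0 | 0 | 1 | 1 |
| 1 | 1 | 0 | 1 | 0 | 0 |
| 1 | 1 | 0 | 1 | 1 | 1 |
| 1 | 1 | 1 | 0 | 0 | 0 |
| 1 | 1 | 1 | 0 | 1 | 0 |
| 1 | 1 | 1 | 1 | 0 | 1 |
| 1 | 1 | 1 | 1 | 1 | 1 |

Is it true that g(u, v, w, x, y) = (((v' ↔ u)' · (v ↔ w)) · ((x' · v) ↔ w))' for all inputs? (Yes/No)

No

Test each input against both g and the formula:
  u=0, v=0, w=0, x=0, y=0: formula gives 0, g = 0 ✓
  u=0, v=0, w=0, x=0, y=1: formula gives 0, g = 0 ✓
  u=0, v=0, w=0, x=1, y=0: formula gives 0, g = 0 ✓
  u=0, v=0, w=0, x=1, y=1: formula gives 0, g = 0 ✓
  …
  u=0, v=1, w=1, x=0, y=0: formula gives 1, but g = 0 ✗
A single disagreement suffices: at (0,1,1,0,0) they differ, so the formula does not compute g.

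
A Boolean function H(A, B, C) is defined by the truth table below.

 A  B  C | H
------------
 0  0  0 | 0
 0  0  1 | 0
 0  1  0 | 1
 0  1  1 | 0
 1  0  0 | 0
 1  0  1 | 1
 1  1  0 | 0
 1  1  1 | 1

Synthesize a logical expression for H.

The 1-rows are (0,1,0), (1,0,1), (1,1,1). Each contributes one minterm — ¬A·B·¬C; A·¬B·C; A·B·C — and their disjunction is a sum-of-products form of H.

H(A, B, C) = (((¬A ∧ B) ∧ ¬C) ∨ ((A ∧ ¬B) ∧ C)) ∨ ((A ∧ B) ∧ C)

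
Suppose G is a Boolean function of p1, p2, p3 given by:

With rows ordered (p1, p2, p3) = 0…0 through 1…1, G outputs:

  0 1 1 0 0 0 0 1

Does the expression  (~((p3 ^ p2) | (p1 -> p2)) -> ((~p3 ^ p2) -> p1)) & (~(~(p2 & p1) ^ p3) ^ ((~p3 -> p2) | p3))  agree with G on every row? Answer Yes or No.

Evaluate (~((p3 ^ p2) | (p1 -> p2)) -> ((~p3 ^ p2) -> p1)) & (~(~(p2 & p1) ^ p3) ^ ((~p3 -> p2) | p3)) on each row and compare to G:
  p1=0, p2=0, p3=0: formula gives 0, G = 0 ✓
  p1=0, p2=0, p3=1: formula gives 0, but G = 1 ✗
Row (0,0,1) is a counterexample, so the formula is not equivalent to G.

No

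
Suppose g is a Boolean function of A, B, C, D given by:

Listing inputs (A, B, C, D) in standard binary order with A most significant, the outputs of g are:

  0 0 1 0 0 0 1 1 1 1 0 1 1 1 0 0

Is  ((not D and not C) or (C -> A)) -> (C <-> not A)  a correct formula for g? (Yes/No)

No

Evaluate ((not D and not C) or (C -> A)) -> (C <-> not A) on each row and compare to g:
  A=0, B=0, C=0, D=0: formula gives 0, g = 0 ✓
  A=0, B=0, C=0, D=1: formula gives 0, g = 0 ✓
  A=0, B=0, C=1, D=0: formula gives 1, g = 1 ✓
  A=0, B=0, C=1, D=1: formula gives 1, but g = 0 ✗
A single disagreement suffices: at (0,0,1,1) they differ, so the formula does not compute g.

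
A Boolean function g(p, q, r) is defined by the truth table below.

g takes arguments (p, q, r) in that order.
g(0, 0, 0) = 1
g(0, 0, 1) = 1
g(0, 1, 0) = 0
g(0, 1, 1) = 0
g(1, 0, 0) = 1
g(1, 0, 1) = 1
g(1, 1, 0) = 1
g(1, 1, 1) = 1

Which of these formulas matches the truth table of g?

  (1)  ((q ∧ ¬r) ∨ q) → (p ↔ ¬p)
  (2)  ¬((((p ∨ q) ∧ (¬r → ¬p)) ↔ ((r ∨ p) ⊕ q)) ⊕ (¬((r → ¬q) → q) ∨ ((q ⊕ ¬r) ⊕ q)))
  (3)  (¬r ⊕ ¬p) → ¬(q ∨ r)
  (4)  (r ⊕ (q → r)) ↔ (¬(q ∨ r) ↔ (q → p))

4

(1) fails at (1,1,0): the formula yields 0, g is 1.
(2) fails at (0,0,1): the formula yields 0, g is 1.
(3) fails at (0,0,1): the formula yields 0, g is 1.
That leaves (4). Evaluating it on every row reproduces the table of g exactly.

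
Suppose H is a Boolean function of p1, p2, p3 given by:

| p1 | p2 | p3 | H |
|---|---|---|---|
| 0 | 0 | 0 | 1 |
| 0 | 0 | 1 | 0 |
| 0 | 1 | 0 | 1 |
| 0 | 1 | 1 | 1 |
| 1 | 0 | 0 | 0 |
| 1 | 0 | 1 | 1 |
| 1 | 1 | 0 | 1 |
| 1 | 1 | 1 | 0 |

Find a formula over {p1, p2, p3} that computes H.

H(p1, p2, p3) = ((((p1' · p2') · p3) + ((p1 · p2') · p3')) + ((p1 · p2) · p3))'

H is 0 on only 3 rows — (0,0,1), (1,0,0), (1,1,1). Writing each as a minterm (¬p1·¬p2·p3, p1·¬p2·¬p3, p1·p2·p3) and OR-ing them characterizes exactly where H=0, so H is the negation of that disjunction.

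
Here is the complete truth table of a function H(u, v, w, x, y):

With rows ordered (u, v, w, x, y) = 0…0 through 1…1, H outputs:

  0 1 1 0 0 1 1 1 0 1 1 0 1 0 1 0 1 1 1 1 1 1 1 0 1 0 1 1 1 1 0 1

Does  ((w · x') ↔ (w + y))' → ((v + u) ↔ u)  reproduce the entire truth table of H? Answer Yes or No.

No

Test each input against both H and the formula:
  u=0, v=0, w=0, x=0, y=0: formula gives 1, but H = 0 ✗
Row (0,0,0,0,0) is a counterexample, so the formula is not equivalent to H.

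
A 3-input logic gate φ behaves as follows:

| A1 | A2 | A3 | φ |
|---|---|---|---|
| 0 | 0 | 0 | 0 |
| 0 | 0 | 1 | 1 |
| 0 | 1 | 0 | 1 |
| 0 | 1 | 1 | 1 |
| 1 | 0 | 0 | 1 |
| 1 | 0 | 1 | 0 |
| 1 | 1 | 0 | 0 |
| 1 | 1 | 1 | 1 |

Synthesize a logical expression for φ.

φ(A1, A2, A3) = ¬((((¬A1 ∧ ¬A2) ∧ ¬A3) ∨ ((A1 ∧ ¬A2) ∧ A3)) ∨ ((A1 ∧ A2) ∧ ¬A3))

The 0-rows are (0,0,0), (1,0,1), (1,1,0). Take each as a conjunction (¬A1·¬A2·¬A3, A1·¬A2·A3, A1·A2·¬A3), form their disjunction, and complement — that gives a formula that is 1 everywhere φ is.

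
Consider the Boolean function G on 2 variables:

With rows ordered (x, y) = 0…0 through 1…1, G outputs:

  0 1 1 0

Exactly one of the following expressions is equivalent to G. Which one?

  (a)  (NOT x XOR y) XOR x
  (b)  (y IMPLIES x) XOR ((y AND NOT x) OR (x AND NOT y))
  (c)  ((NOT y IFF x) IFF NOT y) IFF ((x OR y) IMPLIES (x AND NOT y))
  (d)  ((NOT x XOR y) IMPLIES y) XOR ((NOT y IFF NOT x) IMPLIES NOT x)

c

(a) disagrees with G on (0,0) (formula → 1, table → 0); rule it out.
(b) disagrees with G on (0,0) (formula → 1, table → 0); rule it out.
(d) disagrees with G on (0,0) (formula → 1, table → 0); rule it out.
That leaves (c). Evaluating it on every row reproduces the table of G exactly.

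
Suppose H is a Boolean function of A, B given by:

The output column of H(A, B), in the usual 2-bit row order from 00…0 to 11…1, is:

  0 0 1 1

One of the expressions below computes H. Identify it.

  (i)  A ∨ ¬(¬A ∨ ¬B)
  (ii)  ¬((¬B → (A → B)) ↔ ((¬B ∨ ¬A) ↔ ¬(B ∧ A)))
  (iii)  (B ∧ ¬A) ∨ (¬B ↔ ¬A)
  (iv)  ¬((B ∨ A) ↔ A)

(ii) fails at (1,1): the formula yields 0, H is 1.
(iii) fails at (0,0): the formula yields 1, H is 0.
(iv) fails at (0,1): the formula yields 1, H is 0.
That leaves (i). Evaluating it on every row reproduces the table of H exactly.

i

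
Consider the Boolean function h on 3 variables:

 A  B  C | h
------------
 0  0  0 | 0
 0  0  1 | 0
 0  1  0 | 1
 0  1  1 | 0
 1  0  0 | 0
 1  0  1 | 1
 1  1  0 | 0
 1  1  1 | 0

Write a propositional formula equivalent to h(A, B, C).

h=1 on 2 inputs: (0,1,0), (1,0,1). Reading each as a conjunction of literals (¬A·B·¬C, A·¬B·C) and taking the OR gives the canonical DNF.

h(A, B, C) = ((A' · B) · C') + ((A · B') · C)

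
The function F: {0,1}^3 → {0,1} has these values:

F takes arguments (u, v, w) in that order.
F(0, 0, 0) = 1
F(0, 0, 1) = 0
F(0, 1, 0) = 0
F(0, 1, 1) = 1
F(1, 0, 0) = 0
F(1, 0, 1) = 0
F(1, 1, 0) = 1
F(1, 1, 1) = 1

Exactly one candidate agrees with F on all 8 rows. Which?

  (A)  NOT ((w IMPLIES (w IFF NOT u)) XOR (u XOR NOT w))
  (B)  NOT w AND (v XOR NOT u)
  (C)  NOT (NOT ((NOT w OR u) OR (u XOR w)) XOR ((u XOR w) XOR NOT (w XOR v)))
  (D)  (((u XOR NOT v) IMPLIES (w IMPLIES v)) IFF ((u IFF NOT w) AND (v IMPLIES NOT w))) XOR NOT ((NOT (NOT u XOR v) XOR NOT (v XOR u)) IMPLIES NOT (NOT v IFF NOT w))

D

(A) fails at (0,1,0): the formula yields 1, F is 0.
(B) fails at (0,1,1): the formula yields 0, F is 1.
(C) fails at (0,0,0): the formula yields 0, F is 1.
That leaves (D). Evaluating it on every row reproduces the table of F exactly.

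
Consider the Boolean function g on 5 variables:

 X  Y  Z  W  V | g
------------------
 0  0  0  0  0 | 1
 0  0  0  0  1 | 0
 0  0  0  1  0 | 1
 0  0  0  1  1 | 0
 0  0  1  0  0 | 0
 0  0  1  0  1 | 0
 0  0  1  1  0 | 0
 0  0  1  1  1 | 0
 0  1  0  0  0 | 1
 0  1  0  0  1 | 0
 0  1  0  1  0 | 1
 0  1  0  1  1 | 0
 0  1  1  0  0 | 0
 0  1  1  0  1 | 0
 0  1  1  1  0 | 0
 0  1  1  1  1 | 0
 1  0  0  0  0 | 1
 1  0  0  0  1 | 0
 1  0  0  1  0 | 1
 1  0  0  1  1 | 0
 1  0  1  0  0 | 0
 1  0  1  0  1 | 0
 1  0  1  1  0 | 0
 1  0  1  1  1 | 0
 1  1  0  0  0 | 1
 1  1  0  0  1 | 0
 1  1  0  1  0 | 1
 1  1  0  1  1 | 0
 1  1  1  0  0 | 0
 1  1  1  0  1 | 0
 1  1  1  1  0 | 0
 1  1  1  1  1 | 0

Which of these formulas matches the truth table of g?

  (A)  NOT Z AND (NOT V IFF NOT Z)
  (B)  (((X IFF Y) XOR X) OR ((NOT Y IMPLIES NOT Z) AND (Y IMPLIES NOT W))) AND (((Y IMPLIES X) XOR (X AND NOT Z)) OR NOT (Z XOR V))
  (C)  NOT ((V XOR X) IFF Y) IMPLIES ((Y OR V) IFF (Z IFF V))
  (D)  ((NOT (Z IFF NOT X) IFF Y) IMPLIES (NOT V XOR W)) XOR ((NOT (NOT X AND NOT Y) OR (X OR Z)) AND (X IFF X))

(B): at (0,0,0,0,1) it gives 1, but g = 0 — eliminated.
(C): at (0,0,1,0,0) it gives 1, but g = 0 — eliminated.
(D): at (0,0,0,0,1) it gives 1, but g = 0 — eliminated.
(A) is the remaining candidate, and it agrees with g on all 32 inputs.

A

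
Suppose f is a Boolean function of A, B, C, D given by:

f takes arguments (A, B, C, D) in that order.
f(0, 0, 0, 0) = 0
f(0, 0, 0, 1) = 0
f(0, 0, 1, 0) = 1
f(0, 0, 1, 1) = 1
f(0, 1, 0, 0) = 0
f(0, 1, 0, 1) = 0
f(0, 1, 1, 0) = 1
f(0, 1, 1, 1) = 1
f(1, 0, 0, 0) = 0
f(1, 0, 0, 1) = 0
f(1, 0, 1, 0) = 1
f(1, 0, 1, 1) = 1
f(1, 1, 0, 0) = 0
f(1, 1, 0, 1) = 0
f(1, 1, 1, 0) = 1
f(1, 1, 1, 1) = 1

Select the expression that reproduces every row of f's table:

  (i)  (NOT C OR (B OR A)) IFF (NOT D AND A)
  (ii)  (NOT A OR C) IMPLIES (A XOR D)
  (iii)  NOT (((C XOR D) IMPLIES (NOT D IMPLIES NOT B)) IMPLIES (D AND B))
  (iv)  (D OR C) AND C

iv

(i) fails at (0,1,1,0): the formula yields 0, f is 1.
(ii) fails at (0,0,0,1): the formula yields 1, f is 0.
(iii) fails at (0,0,0,0): the formula yields 1, f is 0.
Only (iv) survives; checking it on all 16 rows confirms it matches f.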